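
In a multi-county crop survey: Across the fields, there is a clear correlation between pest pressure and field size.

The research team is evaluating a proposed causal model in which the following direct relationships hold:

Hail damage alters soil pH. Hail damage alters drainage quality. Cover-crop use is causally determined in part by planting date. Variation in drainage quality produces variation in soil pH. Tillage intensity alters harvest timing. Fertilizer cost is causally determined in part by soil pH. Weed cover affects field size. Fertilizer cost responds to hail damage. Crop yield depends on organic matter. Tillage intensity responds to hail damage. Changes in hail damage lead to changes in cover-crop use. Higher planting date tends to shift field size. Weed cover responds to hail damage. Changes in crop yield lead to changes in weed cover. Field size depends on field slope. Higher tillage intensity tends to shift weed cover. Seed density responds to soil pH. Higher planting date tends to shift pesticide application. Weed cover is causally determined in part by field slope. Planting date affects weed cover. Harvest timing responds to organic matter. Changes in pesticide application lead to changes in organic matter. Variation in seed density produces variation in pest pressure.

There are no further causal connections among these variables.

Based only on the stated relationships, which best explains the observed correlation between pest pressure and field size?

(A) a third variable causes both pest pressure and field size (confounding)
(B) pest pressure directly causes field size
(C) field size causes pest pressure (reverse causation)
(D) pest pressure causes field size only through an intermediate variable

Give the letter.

A

Hail damage causes pest pressure (hail damage → soil pH → seed density → pest pressure) and field size (hail damage → weed cover → field size) — a common cause creating the correlation.
There is no stated path from pest pressure to field size or from field size to pest pressure, so neither direct nor reverse causation applies.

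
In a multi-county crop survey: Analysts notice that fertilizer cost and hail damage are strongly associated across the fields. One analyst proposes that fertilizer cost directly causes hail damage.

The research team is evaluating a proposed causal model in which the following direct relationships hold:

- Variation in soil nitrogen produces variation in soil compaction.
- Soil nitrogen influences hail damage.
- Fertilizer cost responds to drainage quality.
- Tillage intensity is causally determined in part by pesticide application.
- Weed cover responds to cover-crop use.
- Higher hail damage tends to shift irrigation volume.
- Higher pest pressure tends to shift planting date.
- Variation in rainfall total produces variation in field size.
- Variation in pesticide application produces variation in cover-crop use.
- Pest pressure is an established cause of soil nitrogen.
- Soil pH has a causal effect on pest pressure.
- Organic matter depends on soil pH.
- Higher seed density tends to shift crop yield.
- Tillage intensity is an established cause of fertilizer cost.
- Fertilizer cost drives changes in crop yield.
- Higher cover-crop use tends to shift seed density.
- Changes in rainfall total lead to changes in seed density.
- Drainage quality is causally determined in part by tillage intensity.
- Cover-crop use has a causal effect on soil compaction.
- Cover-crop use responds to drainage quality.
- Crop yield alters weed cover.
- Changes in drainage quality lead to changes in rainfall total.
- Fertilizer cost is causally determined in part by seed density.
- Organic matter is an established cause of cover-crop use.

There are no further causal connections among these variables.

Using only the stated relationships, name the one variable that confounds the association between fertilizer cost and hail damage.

Soil pH has a causal path to fertilizer cost (soil pH → organic matter → cover-crop use → seed density → fertilizer cost) and a separate causal path to hail damage (soil pH → pest pressure → soil nitrogen → hail damage), so it is a common cause of both.
No stated relationship gives fertilizer cost a causal route to hail damage, so the correlation is explained by the shared upstream cause rather than a direct effect.

soil pH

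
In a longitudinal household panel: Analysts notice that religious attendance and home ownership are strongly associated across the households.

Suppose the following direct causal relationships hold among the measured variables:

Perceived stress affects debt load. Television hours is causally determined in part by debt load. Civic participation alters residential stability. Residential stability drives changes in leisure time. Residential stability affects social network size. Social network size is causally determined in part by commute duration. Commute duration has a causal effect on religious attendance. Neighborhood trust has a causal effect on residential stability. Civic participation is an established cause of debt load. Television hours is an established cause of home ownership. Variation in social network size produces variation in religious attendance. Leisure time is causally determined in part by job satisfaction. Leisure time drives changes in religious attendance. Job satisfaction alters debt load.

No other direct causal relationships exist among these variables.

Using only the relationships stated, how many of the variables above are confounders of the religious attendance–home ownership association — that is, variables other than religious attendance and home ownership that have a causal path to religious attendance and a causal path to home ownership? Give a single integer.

2

The common causes are: civic participation (to religious attendance via civic participation → residential stability → leisure time → religious attendance; to home ownership via civic participation → debt load → television hours → home ownership); job satisfaction (to religious attendance via job satisfaction → leisure time → religious attendance; to home ownership via job satisfaction → debt load → television hours → home ownership).
Every other variable lacks a causal path to at least one of religious attendance and home ownership.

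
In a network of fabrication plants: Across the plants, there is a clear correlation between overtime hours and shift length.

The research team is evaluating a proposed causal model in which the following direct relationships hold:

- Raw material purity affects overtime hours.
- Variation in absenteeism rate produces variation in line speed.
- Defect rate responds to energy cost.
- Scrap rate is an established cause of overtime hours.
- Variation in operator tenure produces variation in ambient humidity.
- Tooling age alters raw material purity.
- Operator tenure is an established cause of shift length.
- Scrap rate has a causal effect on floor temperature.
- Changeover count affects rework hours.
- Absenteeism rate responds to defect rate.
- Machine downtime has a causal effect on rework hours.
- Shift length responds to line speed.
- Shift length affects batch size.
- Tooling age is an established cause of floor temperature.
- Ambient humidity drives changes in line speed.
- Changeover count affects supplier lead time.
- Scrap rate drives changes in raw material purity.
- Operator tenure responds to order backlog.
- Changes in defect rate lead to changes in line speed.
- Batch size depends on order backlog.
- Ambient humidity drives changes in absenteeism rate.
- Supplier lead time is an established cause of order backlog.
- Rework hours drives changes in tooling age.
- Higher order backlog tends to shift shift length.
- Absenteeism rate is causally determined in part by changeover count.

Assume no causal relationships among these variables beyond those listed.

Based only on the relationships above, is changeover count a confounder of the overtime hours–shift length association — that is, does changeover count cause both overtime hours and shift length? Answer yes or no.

yes

Changeover count has a causal path to overtime hours (changeover count → rework hours → tooling age → raw material purity → overtime hours) and to shift length (changeover count → absenteeism rate → line speed → shift length), so it is a common cause of both — a confounder.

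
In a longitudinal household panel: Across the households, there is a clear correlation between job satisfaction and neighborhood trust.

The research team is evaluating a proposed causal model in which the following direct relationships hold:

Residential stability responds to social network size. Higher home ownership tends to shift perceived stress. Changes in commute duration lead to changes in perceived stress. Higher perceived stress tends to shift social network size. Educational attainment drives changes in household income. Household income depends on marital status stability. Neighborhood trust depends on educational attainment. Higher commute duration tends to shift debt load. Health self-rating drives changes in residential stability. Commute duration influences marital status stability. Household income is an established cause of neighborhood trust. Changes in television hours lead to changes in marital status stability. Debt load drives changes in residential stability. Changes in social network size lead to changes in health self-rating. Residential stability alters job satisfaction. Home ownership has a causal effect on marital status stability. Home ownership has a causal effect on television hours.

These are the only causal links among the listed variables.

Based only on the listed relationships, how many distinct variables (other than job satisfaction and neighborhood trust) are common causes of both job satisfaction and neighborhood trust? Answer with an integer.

The common causes are: commute duration (to job satisfaction via commute duration → debt load → residential stability → job satisfaction; to neighborhood trust via commute duration → marital status stability → household income → neighborhood trust); home ownership (to job satisfaction via home ownership → perceived stress → social network size → residential stability → job satisfaction; to neighborhood trust via home ownership → marital status stability → household income → neighborhood trust).
Every other variable lacks a causal path to at least one of job satisfaction and neighborhood trust.

2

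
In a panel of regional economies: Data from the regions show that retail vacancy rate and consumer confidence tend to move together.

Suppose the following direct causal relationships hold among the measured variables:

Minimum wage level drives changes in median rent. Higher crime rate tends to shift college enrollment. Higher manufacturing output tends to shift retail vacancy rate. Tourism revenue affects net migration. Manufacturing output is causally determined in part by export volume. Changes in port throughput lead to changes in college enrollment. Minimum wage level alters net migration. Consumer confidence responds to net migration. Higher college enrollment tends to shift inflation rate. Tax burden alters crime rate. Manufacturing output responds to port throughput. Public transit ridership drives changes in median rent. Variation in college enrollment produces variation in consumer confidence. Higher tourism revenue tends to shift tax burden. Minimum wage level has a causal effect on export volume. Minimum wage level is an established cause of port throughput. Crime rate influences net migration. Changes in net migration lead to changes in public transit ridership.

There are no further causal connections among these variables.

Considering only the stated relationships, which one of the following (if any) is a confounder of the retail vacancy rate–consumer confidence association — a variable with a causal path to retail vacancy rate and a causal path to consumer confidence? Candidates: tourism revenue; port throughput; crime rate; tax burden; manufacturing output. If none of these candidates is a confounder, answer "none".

port throughput

Port throughput causes retail vacancy rate (port throughput → manufacturing output → retail vacancy rate) and also causes consumer confidence (port throughput → college enrollment → consumer confidence); it is a common cause of both.
Each of the other candidates lacks a causal path to at least one of retail vacancy rate and consumer confidence, so they do not confound the relationship.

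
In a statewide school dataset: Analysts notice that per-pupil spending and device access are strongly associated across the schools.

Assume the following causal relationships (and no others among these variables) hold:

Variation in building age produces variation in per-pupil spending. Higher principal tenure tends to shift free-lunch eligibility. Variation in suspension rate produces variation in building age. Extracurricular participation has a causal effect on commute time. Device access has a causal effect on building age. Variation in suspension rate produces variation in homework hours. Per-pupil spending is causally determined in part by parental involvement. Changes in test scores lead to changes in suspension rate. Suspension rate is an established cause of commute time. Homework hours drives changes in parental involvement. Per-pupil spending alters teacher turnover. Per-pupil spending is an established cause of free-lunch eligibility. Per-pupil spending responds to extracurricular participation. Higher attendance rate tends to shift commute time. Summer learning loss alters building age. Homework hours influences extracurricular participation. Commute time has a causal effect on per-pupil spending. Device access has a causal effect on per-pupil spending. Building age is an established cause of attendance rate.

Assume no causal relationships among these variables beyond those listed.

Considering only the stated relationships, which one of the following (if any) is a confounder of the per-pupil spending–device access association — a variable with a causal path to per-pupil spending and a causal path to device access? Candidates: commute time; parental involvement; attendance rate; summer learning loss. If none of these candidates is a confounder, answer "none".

none

None of the listed candidates has causal paths to both per-pupil spending and device access in the stated relationships, so none is a common cause.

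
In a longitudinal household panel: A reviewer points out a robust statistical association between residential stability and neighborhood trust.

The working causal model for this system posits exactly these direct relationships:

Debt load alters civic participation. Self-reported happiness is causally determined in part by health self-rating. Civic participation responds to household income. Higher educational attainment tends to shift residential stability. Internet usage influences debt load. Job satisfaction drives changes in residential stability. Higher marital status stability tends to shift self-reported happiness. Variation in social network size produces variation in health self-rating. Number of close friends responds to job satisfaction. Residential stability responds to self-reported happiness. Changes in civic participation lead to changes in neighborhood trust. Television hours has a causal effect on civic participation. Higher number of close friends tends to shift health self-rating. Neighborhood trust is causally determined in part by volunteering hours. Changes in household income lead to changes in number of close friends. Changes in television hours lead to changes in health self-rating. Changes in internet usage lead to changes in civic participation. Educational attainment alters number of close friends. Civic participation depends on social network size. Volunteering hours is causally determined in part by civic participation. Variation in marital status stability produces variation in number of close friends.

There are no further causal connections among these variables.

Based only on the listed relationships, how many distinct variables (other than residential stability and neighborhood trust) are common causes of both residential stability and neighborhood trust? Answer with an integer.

The common causes are: household income (to residential stability via household income → number of close friends → health self-rating → self-reported happiness → residential stability; to neighborhood trust via household income → civic participation → neighborhood trust); social network size (to residential stability via social network size → health self-rating → self-reported happiness → residential stability; to neighborhood trust via social network size → civic participation → neighborhood trust); television hours (to residential stability via television hours → health self-rating → self-reported happiness → residential stability; to neighborhood trust via television hours → civic participation → neighborhood trust).
Every other variable lacks a causal path to at least one of residential stability and neighborhood trust.

3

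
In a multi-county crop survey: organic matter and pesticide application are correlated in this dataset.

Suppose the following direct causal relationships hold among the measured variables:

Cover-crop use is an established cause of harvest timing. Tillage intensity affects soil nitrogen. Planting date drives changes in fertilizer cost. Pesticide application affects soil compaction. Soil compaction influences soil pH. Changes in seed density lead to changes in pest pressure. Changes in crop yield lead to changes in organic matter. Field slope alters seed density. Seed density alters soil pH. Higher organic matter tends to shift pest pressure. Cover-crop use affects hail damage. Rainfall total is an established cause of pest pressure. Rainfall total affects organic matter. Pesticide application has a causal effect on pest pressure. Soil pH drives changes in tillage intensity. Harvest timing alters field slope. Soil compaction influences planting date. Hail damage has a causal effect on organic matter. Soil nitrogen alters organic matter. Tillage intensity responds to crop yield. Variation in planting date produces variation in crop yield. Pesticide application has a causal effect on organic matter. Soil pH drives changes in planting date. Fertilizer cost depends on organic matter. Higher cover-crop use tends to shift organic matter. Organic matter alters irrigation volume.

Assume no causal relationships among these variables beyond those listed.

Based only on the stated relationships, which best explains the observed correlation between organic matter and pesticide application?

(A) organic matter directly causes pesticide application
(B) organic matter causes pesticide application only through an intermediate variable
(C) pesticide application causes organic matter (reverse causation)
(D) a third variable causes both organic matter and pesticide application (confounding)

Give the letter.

The stated link runs pesticide application → organic matter; organic matter has no causal path to pesticide application. No variable causes both, so confounding is ruled out. The correlation reflects reverse causation.

C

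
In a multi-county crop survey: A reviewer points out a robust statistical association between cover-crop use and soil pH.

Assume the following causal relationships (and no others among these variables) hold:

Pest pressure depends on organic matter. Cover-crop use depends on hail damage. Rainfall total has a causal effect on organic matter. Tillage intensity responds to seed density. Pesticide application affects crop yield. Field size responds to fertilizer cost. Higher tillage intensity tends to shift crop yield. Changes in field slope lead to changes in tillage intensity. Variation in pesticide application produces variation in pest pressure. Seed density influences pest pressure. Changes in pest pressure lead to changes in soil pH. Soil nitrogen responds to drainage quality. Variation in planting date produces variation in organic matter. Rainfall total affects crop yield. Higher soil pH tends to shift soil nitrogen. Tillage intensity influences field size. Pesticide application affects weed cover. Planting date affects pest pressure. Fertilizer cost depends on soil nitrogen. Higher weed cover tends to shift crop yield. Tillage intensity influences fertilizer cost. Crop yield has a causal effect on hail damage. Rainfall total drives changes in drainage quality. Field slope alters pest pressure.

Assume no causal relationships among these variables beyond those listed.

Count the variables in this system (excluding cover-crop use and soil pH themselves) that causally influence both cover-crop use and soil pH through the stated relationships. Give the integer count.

4

The common causes are: field slope (to cover-crop use via field slope → tillage intensity → crop yield → hail damage → cover-crop use; to soil pH via field slope → pest pressure → soil pH); pesticide application (to cover-crop use via pesticide application → crop yield → hail damage → cover-crop use; to soil pH via pesticide application → pest pressure → soil pH); rainfall total (to cover-crop use via rainfall total → crop yield → hail damage → cover-crop use; to soil pH via rainfall total → organic matter → pest pressure → soil pH); seed density (to cover-crop use via seed density → tillage intensity → crop yield → hail damage → cover-crop use; to soil pH via seed density → pest pressure → soil pH).
Every other variable lacks a causal path to at least one of cover-crop use and soil pH.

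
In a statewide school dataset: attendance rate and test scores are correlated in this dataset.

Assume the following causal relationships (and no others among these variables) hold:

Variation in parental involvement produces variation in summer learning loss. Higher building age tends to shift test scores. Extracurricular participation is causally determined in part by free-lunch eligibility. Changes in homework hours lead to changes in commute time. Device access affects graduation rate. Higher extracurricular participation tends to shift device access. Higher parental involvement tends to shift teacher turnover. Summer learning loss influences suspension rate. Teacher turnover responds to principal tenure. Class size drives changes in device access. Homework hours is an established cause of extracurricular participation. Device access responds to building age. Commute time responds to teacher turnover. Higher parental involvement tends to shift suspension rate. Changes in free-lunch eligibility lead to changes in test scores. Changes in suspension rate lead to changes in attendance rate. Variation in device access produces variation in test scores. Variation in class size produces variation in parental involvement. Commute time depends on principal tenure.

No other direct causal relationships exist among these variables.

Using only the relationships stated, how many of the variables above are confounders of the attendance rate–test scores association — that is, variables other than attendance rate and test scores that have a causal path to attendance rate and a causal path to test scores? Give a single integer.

The common causes are: class size (to attendance rate via class size → parental involvement → suspension rate → attendance rate; to test scores via class size → device access → test scores).
Every other variable lacks a causal path to at least one of attendance rate and test scores.

1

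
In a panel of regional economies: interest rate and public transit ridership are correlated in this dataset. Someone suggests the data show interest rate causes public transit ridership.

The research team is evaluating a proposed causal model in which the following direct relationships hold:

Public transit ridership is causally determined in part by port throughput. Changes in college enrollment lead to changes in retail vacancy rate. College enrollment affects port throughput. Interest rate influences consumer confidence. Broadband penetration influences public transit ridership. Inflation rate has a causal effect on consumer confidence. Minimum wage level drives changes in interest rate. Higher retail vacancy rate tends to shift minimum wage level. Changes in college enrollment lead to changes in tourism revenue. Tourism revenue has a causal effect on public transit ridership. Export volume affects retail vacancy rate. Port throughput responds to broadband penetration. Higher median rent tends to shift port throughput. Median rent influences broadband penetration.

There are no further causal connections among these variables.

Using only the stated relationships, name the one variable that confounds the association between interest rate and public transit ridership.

college enrollment

College enrollment has a causal path to interest rate (college enrollment → retail vacancy rate → minimum wage level → interest rate) and a separate causal path to public transit ridership (college enrollment → port throughput → public transit ridership), so it is a common cause of both.
No stated relationship gives interest rate a causal route to public transit ridership, so the correlation is explained by the shared upstream cause rather than a direct effect.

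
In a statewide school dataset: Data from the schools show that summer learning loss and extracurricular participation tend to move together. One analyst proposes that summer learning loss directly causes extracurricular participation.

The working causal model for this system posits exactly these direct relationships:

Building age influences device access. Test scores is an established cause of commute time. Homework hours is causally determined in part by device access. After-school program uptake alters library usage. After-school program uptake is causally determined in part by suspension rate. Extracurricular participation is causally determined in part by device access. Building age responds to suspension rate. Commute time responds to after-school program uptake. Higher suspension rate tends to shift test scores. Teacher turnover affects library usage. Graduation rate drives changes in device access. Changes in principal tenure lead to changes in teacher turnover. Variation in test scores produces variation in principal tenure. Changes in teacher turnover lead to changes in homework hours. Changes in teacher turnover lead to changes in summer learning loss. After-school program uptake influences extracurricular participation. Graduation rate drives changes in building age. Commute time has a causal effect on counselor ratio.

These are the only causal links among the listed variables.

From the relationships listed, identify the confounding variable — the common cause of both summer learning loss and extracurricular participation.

suspension rate

Suspension rate has a causal path to summer learning loss (suspension rate → test scores → principal tenure → teacher turnover → summer learning loss) and a separate causal path to extracurricular participation (suspension rate → after-school program uptake → extracurricular participation), so it is a common cause of both.
No stated relationship gives summer learning loss a causal route to extracurricular participation, so the correlation is explained by the shared upstream cause rather than a direct effect.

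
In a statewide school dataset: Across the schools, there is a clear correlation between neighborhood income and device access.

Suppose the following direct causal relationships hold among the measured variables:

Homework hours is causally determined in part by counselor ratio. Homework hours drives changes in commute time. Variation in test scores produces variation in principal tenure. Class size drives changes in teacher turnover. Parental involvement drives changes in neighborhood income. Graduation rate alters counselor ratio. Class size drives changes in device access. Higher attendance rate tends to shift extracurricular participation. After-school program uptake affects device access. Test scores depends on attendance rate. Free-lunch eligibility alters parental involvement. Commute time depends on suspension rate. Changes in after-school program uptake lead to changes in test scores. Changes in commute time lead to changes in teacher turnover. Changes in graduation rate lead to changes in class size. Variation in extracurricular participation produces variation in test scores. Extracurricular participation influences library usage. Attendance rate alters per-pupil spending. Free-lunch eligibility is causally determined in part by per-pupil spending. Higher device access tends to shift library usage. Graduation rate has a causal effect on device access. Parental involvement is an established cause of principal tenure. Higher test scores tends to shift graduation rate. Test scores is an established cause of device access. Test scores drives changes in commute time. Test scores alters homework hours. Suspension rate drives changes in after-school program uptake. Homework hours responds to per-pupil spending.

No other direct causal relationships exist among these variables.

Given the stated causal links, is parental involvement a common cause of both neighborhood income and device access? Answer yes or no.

Parental involvement has no stated causal path to device access. A confounder must cause both variables, so parental involvement does not qualify.

no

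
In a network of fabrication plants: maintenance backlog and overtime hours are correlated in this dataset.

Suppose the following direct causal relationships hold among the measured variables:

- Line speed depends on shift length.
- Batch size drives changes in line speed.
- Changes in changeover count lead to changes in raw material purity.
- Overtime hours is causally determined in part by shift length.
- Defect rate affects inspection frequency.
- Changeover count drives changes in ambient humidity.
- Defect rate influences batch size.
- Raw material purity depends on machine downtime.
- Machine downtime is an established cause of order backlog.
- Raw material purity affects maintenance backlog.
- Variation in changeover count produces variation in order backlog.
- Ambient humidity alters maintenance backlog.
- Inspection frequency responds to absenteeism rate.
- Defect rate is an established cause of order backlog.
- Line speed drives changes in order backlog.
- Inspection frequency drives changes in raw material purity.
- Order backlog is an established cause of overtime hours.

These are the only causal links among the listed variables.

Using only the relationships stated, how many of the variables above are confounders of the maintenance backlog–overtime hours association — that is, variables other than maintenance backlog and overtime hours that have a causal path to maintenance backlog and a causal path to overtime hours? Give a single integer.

The common causes are: changeover count (to maintenance backlog via changeover count → ambient humidity → maintenance backlog; to overtime hours via changeover count → order backlog → overtime hours); defect rate (to maintenance backlog via defect rate → inspection frequency → raw material purity → maintenance backlog; to overtime hours via defect rate → order backlog → overtime hours); machine downtime (to maintenance backlog via machine downtime → raw material purity → maintenance backlog; to overtime hours via machine downtime → order backlog → overtime hours).
Every other variable lacks a causal path to at least one of maintenance backlog and overtime hours.

3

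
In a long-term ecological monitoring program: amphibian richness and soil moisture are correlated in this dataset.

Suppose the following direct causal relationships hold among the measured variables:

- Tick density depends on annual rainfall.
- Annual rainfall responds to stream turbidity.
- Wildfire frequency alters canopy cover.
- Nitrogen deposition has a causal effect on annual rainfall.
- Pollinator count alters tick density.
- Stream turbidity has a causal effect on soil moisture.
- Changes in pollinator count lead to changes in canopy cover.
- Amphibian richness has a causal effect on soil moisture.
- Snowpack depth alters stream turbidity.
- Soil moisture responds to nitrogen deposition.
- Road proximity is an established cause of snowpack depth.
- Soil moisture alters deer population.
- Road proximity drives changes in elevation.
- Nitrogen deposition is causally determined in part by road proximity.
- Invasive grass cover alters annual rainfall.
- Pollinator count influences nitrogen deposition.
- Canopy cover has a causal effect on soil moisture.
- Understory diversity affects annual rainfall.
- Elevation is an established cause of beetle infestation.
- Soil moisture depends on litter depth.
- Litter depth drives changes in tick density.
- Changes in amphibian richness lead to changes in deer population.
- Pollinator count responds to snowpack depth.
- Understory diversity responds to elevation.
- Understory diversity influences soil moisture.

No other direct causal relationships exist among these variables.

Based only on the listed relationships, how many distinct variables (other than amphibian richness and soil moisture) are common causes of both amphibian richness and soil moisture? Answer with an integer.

No listed variable has a causal path to both amphibian richness and soil moisture, so there are no common causes.

0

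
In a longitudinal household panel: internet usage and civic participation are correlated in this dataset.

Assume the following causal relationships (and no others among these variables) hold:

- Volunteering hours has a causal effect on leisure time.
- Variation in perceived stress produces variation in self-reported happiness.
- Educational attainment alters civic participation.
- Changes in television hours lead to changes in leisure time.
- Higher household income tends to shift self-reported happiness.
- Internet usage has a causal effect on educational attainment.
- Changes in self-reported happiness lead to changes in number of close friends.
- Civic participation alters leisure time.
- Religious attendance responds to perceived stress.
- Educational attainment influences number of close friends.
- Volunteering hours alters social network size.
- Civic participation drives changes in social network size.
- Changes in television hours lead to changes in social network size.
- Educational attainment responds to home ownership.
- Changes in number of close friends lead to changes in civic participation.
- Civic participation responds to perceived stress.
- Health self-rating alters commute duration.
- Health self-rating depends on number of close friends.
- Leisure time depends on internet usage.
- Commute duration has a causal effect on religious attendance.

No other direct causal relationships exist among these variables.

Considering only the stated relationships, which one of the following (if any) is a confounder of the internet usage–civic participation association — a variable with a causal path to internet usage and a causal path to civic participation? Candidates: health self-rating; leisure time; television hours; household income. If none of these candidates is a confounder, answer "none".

None of the listed candidates has causal paths to both internet usage and civic participation in the stated relationships, so none is a common cause.

none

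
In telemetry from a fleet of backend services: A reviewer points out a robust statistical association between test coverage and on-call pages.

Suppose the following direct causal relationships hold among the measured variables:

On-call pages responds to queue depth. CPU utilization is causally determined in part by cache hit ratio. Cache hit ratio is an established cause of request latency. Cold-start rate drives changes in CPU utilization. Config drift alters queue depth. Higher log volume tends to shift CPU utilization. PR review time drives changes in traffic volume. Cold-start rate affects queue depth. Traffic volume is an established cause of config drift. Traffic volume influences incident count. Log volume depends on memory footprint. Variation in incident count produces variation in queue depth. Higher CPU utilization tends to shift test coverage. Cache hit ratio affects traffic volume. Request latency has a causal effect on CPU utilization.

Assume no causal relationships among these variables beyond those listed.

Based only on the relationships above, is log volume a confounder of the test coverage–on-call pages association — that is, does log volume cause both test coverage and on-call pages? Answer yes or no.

Log volume has no stated causal path to on-call pages. A confounder must cause both variables, so log volume does not qualify.

no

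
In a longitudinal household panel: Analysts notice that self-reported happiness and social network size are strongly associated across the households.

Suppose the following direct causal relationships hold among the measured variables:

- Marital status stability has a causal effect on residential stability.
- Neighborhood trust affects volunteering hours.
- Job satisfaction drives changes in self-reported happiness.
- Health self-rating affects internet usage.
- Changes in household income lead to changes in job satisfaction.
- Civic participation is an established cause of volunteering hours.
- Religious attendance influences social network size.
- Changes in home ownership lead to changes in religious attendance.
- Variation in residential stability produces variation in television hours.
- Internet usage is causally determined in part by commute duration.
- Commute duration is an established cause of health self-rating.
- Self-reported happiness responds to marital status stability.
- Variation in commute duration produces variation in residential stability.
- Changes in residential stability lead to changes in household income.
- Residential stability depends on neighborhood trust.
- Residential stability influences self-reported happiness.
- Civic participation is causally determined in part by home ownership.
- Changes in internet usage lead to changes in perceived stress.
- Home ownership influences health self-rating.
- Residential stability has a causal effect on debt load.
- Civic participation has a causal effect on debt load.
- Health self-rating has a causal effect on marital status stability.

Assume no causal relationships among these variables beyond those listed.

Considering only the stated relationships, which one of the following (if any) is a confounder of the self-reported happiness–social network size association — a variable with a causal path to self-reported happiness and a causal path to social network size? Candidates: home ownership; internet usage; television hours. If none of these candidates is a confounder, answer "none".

Home ownership causes self-reported happiness (home ownership → health self-rating → marital status stability → self-reported happiness) and also causes social network size (home ownership → religious attendance → social network size); it is a common cause of both.
Each of the other candidates lacks a causal path to at least one of self-reported happiness and social network size, so they do not confound the relationship.

home ownership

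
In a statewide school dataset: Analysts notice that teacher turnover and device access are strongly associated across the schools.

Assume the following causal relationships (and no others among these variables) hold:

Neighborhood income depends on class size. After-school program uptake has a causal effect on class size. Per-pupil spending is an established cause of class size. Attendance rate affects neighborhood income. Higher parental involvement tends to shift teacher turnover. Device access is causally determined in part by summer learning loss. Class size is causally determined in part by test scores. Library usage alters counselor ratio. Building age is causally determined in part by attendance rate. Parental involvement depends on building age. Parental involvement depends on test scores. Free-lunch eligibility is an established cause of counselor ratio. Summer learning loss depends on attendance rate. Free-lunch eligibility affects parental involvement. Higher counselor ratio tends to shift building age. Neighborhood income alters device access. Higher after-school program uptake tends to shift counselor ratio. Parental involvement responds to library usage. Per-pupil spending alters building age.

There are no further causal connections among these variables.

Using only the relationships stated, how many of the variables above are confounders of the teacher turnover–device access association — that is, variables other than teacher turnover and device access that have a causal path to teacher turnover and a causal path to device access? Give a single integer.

4

The common causes are: after-school program uptake (to teacher turnover via after-school program uptake → counselor ratio → building age → parental involvement → teacher turnover; to device access via after-school program uptake → class size → neighborhood income → device access); attendance rate (to teacher turnover via attendance rate → building age → parental involvement → teacher turnover; to device access via attendance rate → neighborhood income → device access); per-pupil spending (to teacher turnover via per-pupil spending → building age → parental involvement → teacher turnover; to device access via per-pupil spending → class size → neighborhood income → device access); test scores (to teacher turnover via test scores → parental involvement → teacher turnover; to device access via test scores → class size → neighborhood income → device access).
Every other variable lacks a causal path to at least one of teacher turnover and device access.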